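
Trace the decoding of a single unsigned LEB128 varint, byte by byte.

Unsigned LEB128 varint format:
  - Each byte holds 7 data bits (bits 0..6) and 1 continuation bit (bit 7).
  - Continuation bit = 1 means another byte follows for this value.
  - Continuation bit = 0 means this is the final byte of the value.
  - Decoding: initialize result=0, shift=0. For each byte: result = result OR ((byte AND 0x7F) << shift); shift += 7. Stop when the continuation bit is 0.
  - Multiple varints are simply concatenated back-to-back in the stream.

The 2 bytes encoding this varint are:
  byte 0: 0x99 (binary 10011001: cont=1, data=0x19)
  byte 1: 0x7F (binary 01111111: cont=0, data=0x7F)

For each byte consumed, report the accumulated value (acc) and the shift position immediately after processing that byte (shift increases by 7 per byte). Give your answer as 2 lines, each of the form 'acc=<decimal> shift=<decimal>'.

Answer: acc=25 shift=7
acc=16281 shift=14

Derivation:
byte 0=0x99: payload=0x19=25, contrib = 25<<0 = 25; acc -> 25, shift -> 7
byte 1=0x7F: payload=0x7F=127, contrib = 127<<7 = 16256; acc -> 16281, shift -> 14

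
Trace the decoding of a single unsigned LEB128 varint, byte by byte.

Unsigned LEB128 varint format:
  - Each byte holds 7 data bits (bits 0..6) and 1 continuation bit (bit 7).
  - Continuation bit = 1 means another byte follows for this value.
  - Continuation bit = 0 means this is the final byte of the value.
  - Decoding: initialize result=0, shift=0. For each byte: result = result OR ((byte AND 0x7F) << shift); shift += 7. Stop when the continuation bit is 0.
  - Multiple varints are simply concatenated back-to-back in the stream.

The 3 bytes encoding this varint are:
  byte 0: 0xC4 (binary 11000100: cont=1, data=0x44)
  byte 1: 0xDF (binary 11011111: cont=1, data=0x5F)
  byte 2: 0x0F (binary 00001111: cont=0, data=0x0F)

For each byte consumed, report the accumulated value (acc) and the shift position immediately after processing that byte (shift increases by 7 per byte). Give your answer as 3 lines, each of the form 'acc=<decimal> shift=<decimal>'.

Answer: acc=68 shift=7
acc=12228 shift=14
acc=257988 shift=21

Derivation:
byte 0=0xC4: payload=0x44=68, contrib = 68<<0 = 68; acc -> 68, shift -> 7
byte 1=0xDF: payload=0x5F=95, contrib = 95<<7 = 12160; acc -> 12228, shift -> 14
byte 2=0x0F: payload=0x0F=15, contrib = 15<<14 = 245760; acc -> 257988, shift -> 21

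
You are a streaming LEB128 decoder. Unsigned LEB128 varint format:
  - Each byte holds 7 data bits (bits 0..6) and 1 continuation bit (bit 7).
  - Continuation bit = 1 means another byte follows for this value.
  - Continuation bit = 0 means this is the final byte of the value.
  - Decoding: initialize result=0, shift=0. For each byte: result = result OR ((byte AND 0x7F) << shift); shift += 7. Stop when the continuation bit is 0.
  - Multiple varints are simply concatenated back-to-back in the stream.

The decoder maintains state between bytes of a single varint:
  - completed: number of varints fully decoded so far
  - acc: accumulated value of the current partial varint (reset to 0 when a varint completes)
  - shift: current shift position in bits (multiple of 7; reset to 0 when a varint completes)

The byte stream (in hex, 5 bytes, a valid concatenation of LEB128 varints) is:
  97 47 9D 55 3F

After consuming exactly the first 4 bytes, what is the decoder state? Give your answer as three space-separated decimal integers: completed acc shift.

byte[0]=0x97 cont=1 payload=0x17: acc |= 23<<0 -> completed=0 acc=23 shift=7
byte[1]=0x47 cont=0 payload=0x47: varint #1 complete (value=9111); reset -> completed=1 acc=0 shift=0
byte[2]=0x9D cont=1 payload=0x1D: acc |= 29<<0 -> completed=1 acc=29 shift=7
byte[3]=0x55 cont=0 payload=0x55: varint #2 complete (value=10909); reset -> completed=2 acc=0 shift=0

Answer: 2 0 0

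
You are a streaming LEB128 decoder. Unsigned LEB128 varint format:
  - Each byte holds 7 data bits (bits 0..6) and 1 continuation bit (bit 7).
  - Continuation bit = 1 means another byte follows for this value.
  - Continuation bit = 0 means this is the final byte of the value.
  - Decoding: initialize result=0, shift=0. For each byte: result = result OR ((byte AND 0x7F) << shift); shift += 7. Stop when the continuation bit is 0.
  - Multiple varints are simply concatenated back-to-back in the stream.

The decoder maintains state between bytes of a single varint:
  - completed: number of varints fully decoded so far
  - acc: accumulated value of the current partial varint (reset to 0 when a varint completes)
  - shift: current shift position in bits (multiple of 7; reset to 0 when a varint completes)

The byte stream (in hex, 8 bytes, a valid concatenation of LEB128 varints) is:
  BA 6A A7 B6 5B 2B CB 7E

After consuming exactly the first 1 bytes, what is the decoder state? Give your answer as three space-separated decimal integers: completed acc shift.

byte[0]=0xBA cont=1 payload=0x3A: acc |= 58<<0 -> completed=0 acc=58 shift=7

Answer: 0 58 7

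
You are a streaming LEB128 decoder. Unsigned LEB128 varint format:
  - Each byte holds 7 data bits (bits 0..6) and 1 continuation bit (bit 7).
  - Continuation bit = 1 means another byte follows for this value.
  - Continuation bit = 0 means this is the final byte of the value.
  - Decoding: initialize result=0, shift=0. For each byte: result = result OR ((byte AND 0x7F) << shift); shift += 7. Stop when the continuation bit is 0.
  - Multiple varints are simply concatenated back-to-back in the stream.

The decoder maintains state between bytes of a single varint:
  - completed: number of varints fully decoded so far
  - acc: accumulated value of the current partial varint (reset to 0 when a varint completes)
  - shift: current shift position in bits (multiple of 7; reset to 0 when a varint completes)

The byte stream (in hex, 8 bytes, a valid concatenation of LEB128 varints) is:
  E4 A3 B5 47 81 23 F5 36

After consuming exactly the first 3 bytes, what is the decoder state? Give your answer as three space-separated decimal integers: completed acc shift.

Answer: 0 872932 21

Derivation:
byte[0]=0xE4 cont=1 payload=0x64: acc |= 100<<0 -> completed=0 acc=100 shift=7
byte[1]=0xA3 cont=1 payload=0x23: acc |= 35<<7 -> completed=0 acc=4580 shift=14
byte[2]=0xB5 cont=1 payload=0x35: acc |= 53<<14 -> completed=0 acc=872932 shift=21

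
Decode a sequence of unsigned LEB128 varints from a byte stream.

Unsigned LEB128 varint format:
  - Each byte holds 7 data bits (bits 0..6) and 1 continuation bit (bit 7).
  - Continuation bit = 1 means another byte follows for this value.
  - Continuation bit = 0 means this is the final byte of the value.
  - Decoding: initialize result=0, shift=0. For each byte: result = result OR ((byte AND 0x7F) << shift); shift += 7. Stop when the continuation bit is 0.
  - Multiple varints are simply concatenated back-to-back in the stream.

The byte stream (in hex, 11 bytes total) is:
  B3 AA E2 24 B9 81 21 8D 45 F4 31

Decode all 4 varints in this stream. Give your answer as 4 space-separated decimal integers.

  byte[0]=0xB3 cont=1 payload=0x33=51: acc |= 51<<0 -> acc=51 shift=7
  byte[1]=0xAA cont=1 payload=0x2A=42: acc |= 42<<7 -> acc=5427 shift=14
  byte[2]=0xE2 cont=1 payload=0x62=98: acc |= 98<<14 -> acc=1611059 shift=21
  byte[3]=0x24 cont=0 payload=0x24=36: acc |= 36<<21 -> acc=77108531 shift=28 [end]
Varint 1: bytes[0:4] = B3 AA E2 24 -> value 77108531 (4 byte(s))
  byte[4]=0xB9 cont=1 payload=0x39=57: acc |= 57<<0 -> acc=57 shift=7
  byte[5]=0x81 cont=1 payload=0x01=1: acc |= 1<<7 -> acc=185 shift=14
  byte[6]=0x21 cont=0 payload=0x21=33: acc |= 33<<14 -> acc=540857 shift=21 [end]
Varint 2: bytes[4:7] = B9 81 21 -> value 540857 (3 byte(s))
  byte[7]=0x8D cont=1 payload=0x0D=13: acc |= 13<<0 -> acc=13 shift=7
  byte[8]=0x45 cont=0 payload=0x45=69: acc |= 69<<7 -> acc=8845 shift=14 [end]
Varint 3: bytes[7:9] = 8D 45 -> value 8845 (2 byte(s))
  byte[9]=0xF4 cont=1 payload=0x74=116: acc |= 116<<0 -> acc=116 shift=7
  byte[10]=0x31 cont=0 payload=0x31=49: acc |= 49<<7 -> acc=6388 shift=14 [end]
Varint 4: bytes[9:11] = F4 31 -> value 6388 (2 byte(s))

Answer: 77108531 540857 8845 6388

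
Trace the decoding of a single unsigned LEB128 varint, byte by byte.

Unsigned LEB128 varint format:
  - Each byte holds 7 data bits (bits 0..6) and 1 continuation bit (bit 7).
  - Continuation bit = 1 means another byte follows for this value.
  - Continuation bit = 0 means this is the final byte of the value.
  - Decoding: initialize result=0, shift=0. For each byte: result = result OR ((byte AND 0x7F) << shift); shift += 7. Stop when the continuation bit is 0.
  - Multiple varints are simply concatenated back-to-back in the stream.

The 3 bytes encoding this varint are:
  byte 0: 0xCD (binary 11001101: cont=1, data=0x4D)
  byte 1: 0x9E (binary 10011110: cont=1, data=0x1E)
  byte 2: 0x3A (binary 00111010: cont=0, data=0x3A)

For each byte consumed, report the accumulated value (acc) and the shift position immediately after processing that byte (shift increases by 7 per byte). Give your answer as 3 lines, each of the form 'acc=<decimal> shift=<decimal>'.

byte 0=0xCD: payload=0x4D=77, contrib = 77<<0 = 77; acc -> 77, shift -> 7
byte 1=0x9E: payload=0x1E=30, contrib = 30<<7 = 3840; acc -> 3917, shift -> 14
byte 2=0x3A: payload=0x3A=58, contrib = 58<<14 = 950272; acc -> 954189, shift -> 21

Answer: acc=77 shift=7
acc=3917 shift=14
acc=954189 shift=21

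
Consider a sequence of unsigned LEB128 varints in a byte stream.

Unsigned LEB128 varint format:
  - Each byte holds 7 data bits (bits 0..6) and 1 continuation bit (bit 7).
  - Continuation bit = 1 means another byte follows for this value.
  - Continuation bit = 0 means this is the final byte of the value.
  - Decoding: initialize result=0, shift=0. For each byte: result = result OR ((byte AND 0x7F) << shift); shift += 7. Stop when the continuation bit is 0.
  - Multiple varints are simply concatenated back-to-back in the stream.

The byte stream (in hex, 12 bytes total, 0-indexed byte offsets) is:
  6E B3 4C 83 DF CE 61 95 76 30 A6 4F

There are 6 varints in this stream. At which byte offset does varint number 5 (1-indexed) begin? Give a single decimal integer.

Answer: 9

Derivation:
  byte[0]=0x6E cont=0 payload=0x6E=110: acc |= 110<<0 -> acc=110 shift=7 [end]
Varint 1: bytes[0:1] = 6E -> value 110 (1 byte(s))
  byte[1]=0xB3 cont=1 payload=0x33=51: acc |= 51<<0 -> acc=51 shift=7
  byte[2]=0x4C cont=0 payload=0x4C=76: acc |= 76<<7 -> acc=9779 shift=14 [end]
Varint 2: bytes[1:3] = B3 4C -> value 9779 (2 byte(s))
  byte[3]=0x83 cont=1 payload=0x03=3: acc |= 3<<0 -> acc=3 shift=7
  byte[4]=0xDF cont=1 payload=0x5F=95: acc |= 95<<7 -> acc=12163 shift=14
  byte[5]=0xCE cont=1 payload=0x4E=78: acc |= 78<<14 -> acc=1290115 shift=21
  byte[6]=0x61 cont=0 payload=0x61=97: acc |= 97<<21 -> acc=204713859 shift=28 [end]
Varint 3: bytes[3:7] = 83 DF CE 61 -> value 204713859 (4 byte(s))
  byte[7]=0x95 cont=1 payload=0x15=21: acc |= 21<<0 -> acc=21 shift=7
  byte[8]=0x76 cont=0 payload=0x76=118: acc |= 118<<7 -> acc=15125 shift=14 [end]
Varint 4: bytes[7:9] = 95 76 -> value 15125 (2 byte(s))
  byte[9]=0x30 cont=0 payload=0x30=48: acc |= 48<<0 -> acc=48 shift=7 [end]
Varint 5: bytes[9:10] = 30 -> value 48 (1 byte(s))
  byte[10]=0xA6 cont=1 payload=0x26=38: acc |= 38<<0 -> acc=38 shift=7
  byte[11]=0x4F cont=0 payload=0x4F=79: acc |= 79<<7 -> acc=10150 shift=14 [end]
Varint 6: bytes[10:12] = A6 4F -> value 10150 (2 byte(s))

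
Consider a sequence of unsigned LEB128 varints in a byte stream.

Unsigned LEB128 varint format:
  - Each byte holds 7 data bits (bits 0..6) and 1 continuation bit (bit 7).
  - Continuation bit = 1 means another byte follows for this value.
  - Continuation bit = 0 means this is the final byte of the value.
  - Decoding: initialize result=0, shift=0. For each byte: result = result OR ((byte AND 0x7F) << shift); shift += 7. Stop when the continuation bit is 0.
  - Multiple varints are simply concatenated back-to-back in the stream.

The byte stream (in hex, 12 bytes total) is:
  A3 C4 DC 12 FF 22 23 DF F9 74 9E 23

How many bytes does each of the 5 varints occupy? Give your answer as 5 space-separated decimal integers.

  byte[0]=0xA3 cont=1 payload=0x23=35: acc |= 35<<0 -> acc=35 shift=7
  byte[1]=0xC4 cont=1 payload=0x44=68: acc |= 68<<7 -> acc=8739 shift=14
  byte[2]=0xDC cont=1 payload=0x5C=92: acc |= 92<<14 -> acc=1516067 shift=21
  byte[3]=0x12 cont=0 payload=0x12=18: acc |= 18<<21 -> acc=39264803 shift=28 [end]
Varint 1: bytes[0:4] = A3 C4 DC 12 -> value 39264803 (4 byte(s))
  byte[4]=0xFF cont=1 payload=0x7F=127: acc |= 127<<0 -> acc=127 shift=7
  byte[5]=0x22 cont=0 payload=0x22=34: acc |= 34<<7 -> acc=4479 shift=14 [end]
Varint 2: bytes[4:6] = FF 22 -> value 4479 (2 byte(s))
  byte[6]=0x23 cont=0 payload=0x23=35: acc |= 35<<0 -> acc=35 shift=7 [end]
Varint 3: bytes[6:7] = 23 -> value 35 (1 byte(s))
  byte[7]=0xDF cont=1 payload=0x5F=95: acc |= 95<<0 -> acc=95 shift=7
  byte[8]=0xF9 cont=1 payload=0x79=121: acc |= 121<<7 -> acc=15583 shift=14
  byte[9]=0x74 cont=0 payload=0x74=116: acc |= 116<<14 -> acc=1916127 shift=21 [end]
Varint 4: bytes[7:10] = DF F9 74 -> value 1916127 (3 byte(s))
  byte[10]=0x9E cont=1 payload=0x1E=30: acc |= 30<<0 -> acc=30 shift=7
  byte[11]=0x23 cont=0 payload=0x23=35: acc |= 35<<7 -> acc=4510 shift=14 [end]
Varint 5: bytes[10:12] = 9E 23 -> value 4510 (2 byte(s))

Answer: 4 2 1 3 2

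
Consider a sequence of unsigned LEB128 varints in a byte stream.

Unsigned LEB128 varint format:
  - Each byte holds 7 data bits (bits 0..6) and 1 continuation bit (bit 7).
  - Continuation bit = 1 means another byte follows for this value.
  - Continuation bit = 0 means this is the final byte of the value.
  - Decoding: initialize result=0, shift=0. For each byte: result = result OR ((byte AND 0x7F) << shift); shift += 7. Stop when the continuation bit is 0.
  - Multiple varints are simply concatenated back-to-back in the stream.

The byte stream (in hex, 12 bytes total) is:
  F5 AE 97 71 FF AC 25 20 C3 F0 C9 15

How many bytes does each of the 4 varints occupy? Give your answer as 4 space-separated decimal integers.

Answer: 4 3 1 4

Derivation:
  byte[0]=0xF5 cont=1 payload=0x75=117: acc |= 117<<0 -> acc=117 shift=7
  byte[1]=0xAE cont=1 payload=0x2E=46: acc |= 46<<7 -> acc=6005 shift=14
  byte[2]=0x97 cont=1 payload=0x17=23: acc |= 23<<14 -> acc=382837 shift=21
  byte[3]=0x71 cont=0 payload=0x71=113: acc |= 113<<21 -> acc=237361013 shift=28 [end]
Varint 1: bytes[0:4] = F5 AE 97 71 -> value 237361013 (4 byte(s))
  byte[4]=0xFF cont=1 payload=0x7F=127: acc |= 127<<0 -> acc=127 shift=7
  byte[5]=0xAC cont=1 payload=0x2C=44: acc |= 44<<7 -> acc=5759 shift=14
  byte[6]=0x25 cont=0 payload=0x25=37: acc |= 37<<14 -> acc=611967 shift=21 [end]
Varint 2: bytes[4:7] = FF AC 25 -> value 611967 (3 byte(s))
  byte[7]=0x20 cont=0 payload=0x20=32: acc |= 32<<0 -> acc=32 shift=7 [end]
Varint 3: bytes[7:8] = 20 -> value 32 (1 byte(s))
  byte[8]=0xC3 cont=1 payload=0x43=67: acc |= 67<<0 -> acc=67 shift=7
  byte[9]=0xF0 cont=1 payload=0x70=112: acc |= 112<<7 -> acc=14403 shift=14
  byte[10]=0xC9 cont=1 payload=0x49=73: acc |= 73<<14 -> acc=1210435 shift=21
  byte[11]=0x15 cont=0 payload=0x15=21: acc |= 21<<21 -> acc=45250627 shift=28 [end]
Varint 4: bytes[8:12] = C3 F0 C9 15 -> value 45250627 (4 byte(s))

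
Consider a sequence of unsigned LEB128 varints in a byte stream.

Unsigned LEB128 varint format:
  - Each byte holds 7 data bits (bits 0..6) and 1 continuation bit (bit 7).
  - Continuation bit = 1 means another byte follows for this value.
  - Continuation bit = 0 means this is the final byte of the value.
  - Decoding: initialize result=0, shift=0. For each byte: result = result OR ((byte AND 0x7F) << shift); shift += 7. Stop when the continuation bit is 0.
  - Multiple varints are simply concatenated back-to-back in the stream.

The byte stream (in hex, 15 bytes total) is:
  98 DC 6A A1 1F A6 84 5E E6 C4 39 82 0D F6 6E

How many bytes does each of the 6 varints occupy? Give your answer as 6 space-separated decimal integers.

  byte[0]=0x98 cont=1 payload=0x18=24: acc |= 24<<0 -> acc=24 shift=7
  byte[1]=0xDC cont=1 payload=0x5C=92: acc |= 92<<7 -> acc=11800 shift=14
  byte[2]=0x6A cont=0 payload=0x6A=106: acc |= 106<<14 -> acc=1748504 shift=21 [end]
Varint 1: bytes[0:3] = 98 DC 6A -> value 1748504 (3 byte(s))
  byte[3]=0xA1 cont=1 payload=0x21=33: acc |= 33<<0 -> acc=33 shift=7
  byte[4]=0x1F cont=0 payload=0x1F=31: acc |= 31<<7 -> acc=4001 shift=14 [end]
Varint 2: bytes[3:5] = A1 1F -> value 4001 (2 byte(s))
  byte[5]=0xA6 cont=1 payload=0x26=38: acc |= 38<<0 -> acc=38 shift=7
  byte[6]=0x84 cont=1 payload=0x04=4: acc |= 4<<7 -> acc=550 shift=14
  byte[7]=0x5E cont=0 payload=0x5E=94: acc |= 94<<14 -> acc=1540646 shift=21 [end]
Varint 3: bytes[5:8] = A6 84 5E -> value 1540646 (3 byte(s))
  byte[8]=0xE6 cont=1 payload=0x66=102: acc |= 102<<0 -> acc=102 shift=7
  byte[9]=0xC4 cont=1 payload=0x44=68: acc |= 68<<7 -> acc=8806 shift=14
  byte[10]=0x39 cont=0 payload=0x39=57: acc |= 57<<14 -> acc=942694 shift=21 [end]
Varint 4: bytes[8:11] = E6 C4 39 -> value 942694 (3 byte(s))
  byte[11]=0x82 cont=1 payload=0x02=2: acc |= 2<<0 -> acc=2 shift=7
  byte[12]=0x0D cont=0 payload=0x0D=13: acc |= 13<<7 -> acc=1666 shift=14 [end]
Varint 5: bytes[11:13] = 82 0D -> value 1666 (2 byte(s))
  byte[13]=0xF6 cont=1 payload=0x76=118: acc |= 118<<0 -> acc=118 shift=7
  byte[14]=0x6E cont=0 payload=0x6E=110: acc |= 110<<7 -> acc=14198 shift=14 [end]
Varint 6: bytes[13:15] = F6 6E -> value 14198 (2 byte(s))

Answer: 3 2 3 3 2 2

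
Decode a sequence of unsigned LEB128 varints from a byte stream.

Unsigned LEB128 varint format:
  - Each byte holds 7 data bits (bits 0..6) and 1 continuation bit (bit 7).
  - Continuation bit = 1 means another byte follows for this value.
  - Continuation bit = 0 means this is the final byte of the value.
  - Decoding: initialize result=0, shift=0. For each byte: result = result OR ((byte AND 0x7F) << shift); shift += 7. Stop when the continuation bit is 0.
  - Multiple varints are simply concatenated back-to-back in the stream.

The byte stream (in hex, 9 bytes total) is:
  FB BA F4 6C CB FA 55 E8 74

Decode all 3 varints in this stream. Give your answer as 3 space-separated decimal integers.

Answer: 228400507 1408331 14952

Derivation:
  byte[0]=0xFB cont=1 payload=0x7B=123: acc |= 123<<0 -> acc=123 shift=7
  byte[1]=0xBA cont=1 payload=0x3A=58: acc |= 58<<7 -> acc=7547 shift=14
  byte[2]=0xF4 cont=1 payload=0x74=116: acc |= 116<<14 -> acc=1908091 shift=21
  byte[3]=0x6C cont=0 payload=0x6C=108: acc |= 108<<21 -> acc=228400507 shift=28 [end]
Varint 1: bytes[0:4] = FB BA F4 6C -> value 228400507 (4 byte(s))
  byte[4]=0xCB cont=1 payload=0x4B=75: acc |= 75<<0 -> acc=75 shift=7
  byte[5]=0xFA cont=1 payload=0x7A=122: acc |= 122<<7 -> acc=15691 shift=14
  byte[6]=0x55 cont=0 payload=0x55=85: acc |= 85<<14 -> acc=1408331 shift=21 [end]
Varint 2: bytes[4:7] = CB FA 55 -> value 1408331 (3 byte(s))
  byte[7]=0xE8 cont=1 payload=0x68=104: acc |= 104<<0 -> acc=104 shift=7
  byte[8]=0x74 cont=0 payload=0x74=116: acc |= 116<<7 -> acc=14952 shift=14 [end]
Varint 3: bytes[7:9] = E8 74 -> value 14952 (2 byte(s))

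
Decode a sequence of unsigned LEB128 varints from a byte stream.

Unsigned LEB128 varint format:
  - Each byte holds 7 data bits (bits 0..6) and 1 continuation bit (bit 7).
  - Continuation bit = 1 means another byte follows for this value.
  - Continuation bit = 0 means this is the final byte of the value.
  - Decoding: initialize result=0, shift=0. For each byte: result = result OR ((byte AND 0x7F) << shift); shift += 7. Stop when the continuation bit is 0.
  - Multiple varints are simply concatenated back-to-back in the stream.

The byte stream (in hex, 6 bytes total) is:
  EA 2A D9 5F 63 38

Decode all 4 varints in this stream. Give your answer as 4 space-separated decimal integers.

  byte[0]=0xEA cont=1 payload=0x6A=106: acc |= 106<<0 -> acc=106 shift=7
  byte[1]=0x2A cont=0 payload=0x2A=42: acc |= 42<<7 -> acc=5482 shift=14 [end]
Varint 1: bytes[0:2] = EA 2A -> value 5482 (2 byte(s))
  byte[2]=0xD9 cont=1 payload=0x59=89: acc |= 89<<0 -> acc=89 shift=7
  byte[3]=0x5F cont=0 payload=0x5F=95: acc |= 95<<7 -> acc=12249 shift=14 [end]
Varint 2: bytes[2:4] = D9 5F -> value 12249 (2 byte(s))
  byte[4]=0x63 cont=0 payload=0x63=99: acc |= 99<<0 -> acc=99 shift=7 [end]
Varint 3: bytes[4:5] = 63 -> value 99 (1 byte(s))
  byte[5]=0x38 cont=0 payload=0x38=56: acc |= 56<<0 -> acc=56 shift=7 [end]
Varint 4: bytes[5:6] = 38 -> value 56 (1 byte(s))

Answer: 5482 12249 99 56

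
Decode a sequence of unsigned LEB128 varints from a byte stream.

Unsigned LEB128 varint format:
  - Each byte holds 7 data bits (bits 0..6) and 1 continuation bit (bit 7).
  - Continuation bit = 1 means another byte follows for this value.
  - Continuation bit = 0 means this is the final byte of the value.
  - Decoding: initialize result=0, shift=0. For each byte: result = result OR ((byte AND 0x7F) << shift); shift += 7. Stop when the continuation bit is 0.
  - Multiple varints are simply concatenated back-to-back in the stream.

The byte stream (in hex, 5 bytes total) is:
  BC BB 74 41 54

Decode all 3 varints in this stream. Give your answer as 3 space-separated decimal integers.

  byte[0]=0xBC cont=1 payload=0x3C=60: acc |= 60<<0 -> acc=60 shift=7
  byte[1]=0xBB cont=1 payload=0x3B=59: acc |= 59<<7 -> acc=7612 shift=14
  byte[2]=0x74 cont=0 payload=0x74=116: acc |= 116<<14 -> acc=1908156 shift=21 [end]
Varint 1: bytes[0:3] = BC BB 74 -> value 1908156 (3 byte(s))
  byte[3]=0x41 cont=0 payload=0x41=65: acc |= 65<<0 -> acc=65 shift=7 [end]
Varint 2: bytes[3:4] = 41 -> value 65 (1 byte(s))
  byte[4]=0x54 cont=0 payload=0x54=84: acc |= 84<<0 -> acc=84 shift=7 [end]
Varint 3: bytes[4:5] = 54 -> value 84 (1 byte(s))

Answer: 1908156 65 84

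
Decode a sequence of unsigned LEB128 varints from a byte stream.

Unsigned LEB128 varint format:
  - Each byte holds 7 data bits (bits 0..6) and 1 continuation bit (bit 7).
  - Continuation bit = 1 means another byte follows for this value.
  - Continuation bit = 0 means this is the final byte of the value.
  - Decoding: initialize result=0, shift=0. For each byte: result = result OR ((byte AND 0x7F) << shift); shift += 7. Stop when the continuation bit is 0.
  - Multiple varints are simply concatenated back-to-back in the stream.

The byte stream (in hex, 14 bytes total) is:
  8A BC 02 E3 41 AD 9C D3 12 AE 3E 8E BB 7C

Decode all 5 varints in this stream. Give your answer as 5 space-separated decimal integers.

Answer: 40458 8419 39112237 7982 2039182

Derivation:
  byte[0]=0x8A cont=1 payload=0x0A=10: acc |= 10<<0 -> acc=10 shift=7
  byte[1]=0xBC cont=1 payload=0x3C=60: acc |= 60<<7 -> acc=7690 shift=14
  byte[2]=0x02 cont=0 payload=0x02=2: acc |= 2<<14 -> acc=40458 shift=21 [end]
Varint 1: bytes[0:3] = 8A BC 02 -> value 40458 (3 byte(s))
  byte[3]=0xE3 cont=1 payload=0x63=99: acc |= 99<<0 -> acc=99 shift=7
  byte[4]=0x41 cont=0 payload=0x41=65: acc |= 65<<7 -> acc=8419 shift=14 [end]
Varint 2: bytes[3:5] = E3 41 -> value 8419 (2 byte(s))
  byte[5]=0xAD cont=1 payload=0x2D=45: acc |= 45<<0 -> acc=45 shift=7
  byte[6]=0x9C cont=1 payload=0x1C=28: acc |= 28<<7 -> acc=3629 shift=14
  byte[7]=0xD3 cont=1 payload=0x53=83: acc |= 83<<14 -> acc=1363501 shift=21
  byte[8]=0x12 cont=0 payload=0x12=18: acc |= 18<<21 -> acc=39112237 shift=28 [end]
Varint 3: bytes[5:9] = AD 9C D3 12 -> value 39112237 (4 byte(s))
  byte[9]=0xAE cont=1 payload=0x2E=46: acc |= 46<<0 -> acc=46 shift=7
  byte[10]=0x3E cont=0 payload=0x3E=62: acc |= 62<<7 -> acc=7982 shift=14 [end]
Varint 4: bytes[9:11] = AE 3E -> value 7982 (2 byte(s))
  byte[11]=0x8E cont=1 payload=0x0E=14: acc |= 14<<0 -> acc=14 shift=7
  byte[12]=0xBB cont=1 payload=0x3B=59: acc |= 59<<7 -> acc=7566 shift=14
  byte[13]=0x7C cont=0 payload=0x7C=124: acc |= 124<<14 -> acc=2039182 shift=21 [end]
Varint 5: bytes[11:14] = 8E BB 7C -> value 2039182 (3 byte(s))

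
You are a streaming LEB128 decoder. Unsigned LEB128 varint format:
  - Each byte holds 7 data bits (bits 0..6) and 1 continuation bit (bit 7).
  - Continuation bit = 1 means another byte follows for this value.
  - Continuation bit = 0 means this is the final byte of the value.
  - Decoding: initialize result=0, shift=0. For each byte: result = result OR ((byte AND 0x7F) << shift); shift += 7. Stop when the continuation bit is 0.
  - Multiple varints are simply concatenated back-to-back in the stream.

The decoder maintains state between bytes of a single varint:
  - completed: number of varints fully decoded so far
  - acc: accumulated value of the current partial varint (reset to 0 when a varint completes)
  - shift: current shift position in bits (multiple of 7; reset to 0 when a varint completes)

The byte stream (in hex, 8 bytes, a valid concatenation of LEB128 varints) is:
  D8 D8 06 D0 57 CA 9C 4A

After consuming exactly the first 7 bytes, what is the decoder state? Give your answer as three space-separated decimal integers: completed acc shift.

Answer: 2 3658 14

Derivation:
byte[0]=0xD8 cont=1 payload=0x58: acc |= 88<<0 -> completed=0 acc=88 shift=7
byte[1]=0xD8 cont=1 payload=0x58: acc |= 88<<7 -> completed=0 acc=11352 shift=14
byte[2]=0x06 cont=0 payload=0x06: varint #1 complete (value=109656); reset -> completed=1 acc=0 shift=0
byte[3]=0xD0 cont=1 payload=0x50: acc |= 80<<0 -> completed=1 acc=80 shift=7
byte[4]=0x57 cont=0 payload=0x57: varint #2 complete (value=11216); reset -> completed=2 acc=0 shift=0
byte[5]=0xCA cont=1 payload=0x4A: acc |= 74<<0 -> completed=2 acc=74 shift=7
byte[6]=0x9C cont=1 payload=0x1C: acc |= 28<<7 -> completed=2 acc=3658 shift=14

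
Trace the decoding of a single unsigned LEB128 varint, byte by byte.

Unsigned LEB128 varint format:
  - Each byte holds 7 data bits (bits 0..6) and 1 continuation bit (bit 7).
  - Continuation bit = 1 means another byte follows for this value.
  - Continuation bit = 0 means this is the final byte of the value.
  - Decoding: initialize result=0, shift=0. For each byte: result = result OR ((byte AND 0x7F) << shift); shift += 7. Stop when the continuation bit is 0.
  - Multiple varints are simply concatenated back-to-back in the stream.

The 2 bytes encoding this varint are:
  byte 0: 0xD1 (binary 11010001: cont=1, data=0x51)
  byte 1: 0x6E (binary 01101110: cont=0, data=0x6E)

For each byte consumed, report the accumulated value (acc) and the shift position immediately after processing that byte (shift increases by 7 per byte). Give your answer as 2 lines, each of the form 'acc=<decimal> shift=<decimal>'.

byte 0=0xD1: payload=0x51=81, contrib = 81<<0 = 81; acc -> 81, shift -> 7
byte 1=0x6E: payload=0x6E=110, contrib = 110<<7 = 14080; acc -> 14161, shift -> 14

Answer: acc=81 shift=7
acc=14161 shift=14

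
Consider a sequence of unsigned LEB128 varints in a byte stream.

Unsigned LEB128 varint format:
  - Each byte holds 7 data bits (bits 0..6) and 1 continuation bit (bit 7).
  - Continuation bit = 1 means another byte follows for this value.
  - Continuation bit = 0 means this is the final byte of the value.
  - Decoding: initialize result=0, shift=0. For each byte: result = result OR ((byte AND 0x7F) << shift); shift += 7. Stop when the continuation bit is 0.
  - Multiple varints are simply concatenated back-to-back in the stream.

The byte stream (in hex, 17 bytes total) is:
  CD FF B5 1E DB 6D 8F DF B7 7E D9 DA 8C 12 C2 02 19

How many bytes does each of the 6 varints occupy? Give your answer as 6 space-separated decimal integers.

Answer: 4 2 4 4 2 1

Derivation:
  byte[0]=0xCD cont=1 payload=0x4D=77: acc |= 77<<0 -> acc=77 shift=7
  byte[1]=0xFF cont=1 payload=0x7F=127: acc |= 127<<7 -> acc=16333 shift=14
  byte[2]=0xB5 cont=1 payload=0x35=53: acc |= 53<<14 -> acc=884685 shift=21
  byte[3]=0x1E cont=0 payload=0x1E=30: acc |= 30<<21 -> acc=63799245 shift=28 [end]
Varint 1: bytes[0:4] = CD FF B5 1E -> value 63799245 (4 byte(s))
  byte[4]=0xDB cont=1 payload=0x5B=91: acc |= 91<<0 -> acc=91 shift=7
  byte[5]=0x6D cont=0 payload=0x6D=109: acc |= 109<<7 -> acc=14043 shift=14 [end]
Varint 2: bytes[4:6] = DB 6D -> value 14043 (2 byte(s))
  byte[6]=0x8F cont=1 payload=0x0F=15: acc |= 15<<0 -> acc=15 shift=7
  byte[7]=0xDF cont=1 payload=0x5F=95: acc |= 95<<7 -> acc=12175 shift=14
  byte[8]=0xB7 cont=1 payload=0x37=55: acc |= 55<<14 -> acc=913295 shift=21
  byte[9]=0x7E cont=0 payload=0x7E=126: acc |= 126<<21 -> acc=265154447 shift=28 [end]
Varint 3: bytes[6:10] = 8F DF B7 7E -> value 265154447 (4 byte(s))
  byte[10]=0xD9 cont=1 payload=0x59=89: acc |= 89<<0 -> acc=89 shift=7
  byte[11]=0xDA cont=1 payload=0x5A=90: acc |= 90<<7 -> acc=11609 shift=14
  byte[12]=0x8C cont=1 payload=0x0C=12: acc |= 12<<14 -> acc=208217 shift=21
  byte[13]=0x12 cont=0 payload=0x12=18: acc |= 18<<21 -> acc=37956953 shift=28 [end]
Varint 4: bytes[10:14] = D9 DA 8C 12 -> value 37956953 (4 byte(s))
  byte[14]=0xC2 cont=1 payload=0x42=66: acc |= 66<<0 -> acc=66 shift=7
  byte[15]=0x02 cont=0 payload=0x02=2: acc |= 2<<7 -> acc=322 shift=14 [end]
Varint 5: bytes[14:16] = C2 02 -> value 322 (2 byte(s))
  byte[16]=0x19 cont=0 payload=0x19=25: acc |= 25<<0 -> acc=25 shift=7 [end]
Varint 6: bytes[16:17] = 19 -> value 25 (1 byte(s))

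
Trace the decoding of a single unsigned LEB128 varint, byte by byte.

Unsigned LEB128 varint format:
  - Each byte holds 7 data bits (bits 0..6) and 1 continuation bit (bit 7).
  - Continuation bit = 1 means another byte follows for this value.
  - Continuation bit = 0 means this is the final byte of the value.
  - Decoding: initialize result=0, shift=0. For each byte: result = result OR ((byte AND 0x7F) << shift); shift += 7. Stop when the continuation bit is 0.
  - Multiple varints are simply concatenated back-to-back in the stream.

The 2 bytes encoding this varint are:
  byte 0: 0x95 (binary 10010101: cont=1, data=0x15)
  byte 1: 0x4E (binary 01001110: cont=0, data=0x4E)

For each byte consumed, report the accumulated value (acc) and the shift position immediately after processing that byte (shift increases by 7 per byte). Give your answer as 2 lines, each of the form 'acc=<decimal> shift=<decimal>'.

Answer: acc=21 shift=7
acc=10005 shift=14

Derivation:
byte 0=0x95: payload=0x15=21, contrib = 21<<0 = 21; acc -> 21, shift -> 7
byte 1=0x4E: payload=0x4E=78, contrib = 78<<7 = 9984; acc -> 10005, shift -> 14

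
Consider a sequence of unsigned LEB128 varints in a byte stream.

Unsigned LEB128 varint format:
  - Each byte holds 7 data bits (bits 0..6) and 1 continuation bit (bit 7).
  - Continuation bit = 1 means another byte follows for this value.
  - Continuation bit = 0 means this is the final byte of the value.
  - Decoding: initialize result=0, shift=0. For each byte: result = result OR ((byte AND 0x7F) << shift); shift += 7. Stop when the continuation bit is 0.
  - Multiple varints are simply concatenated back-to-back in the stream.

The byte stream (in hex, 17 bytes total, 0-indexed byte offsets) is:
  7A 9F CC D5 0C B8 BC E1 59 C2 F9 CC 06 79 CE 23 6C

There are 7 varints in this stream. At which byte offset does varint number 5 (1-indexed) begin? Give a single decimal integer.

Answer: 13

Derivation:
  byte[0]=0x7A cont=0 payload=0x7A=122: acc |= 122<<0 -> acc=122 shift=7 [end]
Varint 1: bytes[0:1] = 7A -> value 122 (1 byte(s))
  byte[1]=0x9F cont=1 payload=0x1F=31: acc |= 31<<0 -> acc=31 shift=7
  byte[2]=0xCC cont=1 payload=0x4C=76: acc |= 76<<7 -> acc=9759 shift=14
  byte[3]=0xD5 cont=1 payload=0x55=85: acc |= 85<<14 -> acc=1402399 shift=21
  byte[4]=0x0C cont=0 payload=0x0C=12: acc |= 12<<21 -> acc=26568223 shift=28 [end]
Varint 2: bytes[1:5] = 9F CC D5 0C -> value 26568223 (4 byte(s))
  byte[5]=0xB8 cont=1 payload=0x38=56: acc |= 56<<0 -> acc=56 shift=7
  byte[6]=0xBC cont=1 payload=0x3C=60: acc |= 60<<7 -> acc=7736 shift=14
  byte[7]=0xE1 cont=1 payload=0x61=97: acc |= 97<<14 -> acc=1596984 shift=21
  byte[8]=0x59 cont=0 payload=0x59=89: acc |= 89<<21 -> acc=188243512 shift=28 [end]
Varint 3: bytes[5:9] = B8 BC E1 59 -> value 188243512 (4 byte(s))
  byte[9]=0xC2 cont=1 payload=0x42=66: acc |= 66<<0 -> acc=66 shift=7
  byte[10]=0xF9 cont=1 payload=0x79=121: acc |= 121<<7 -> acc=15554 shift=14
  byte[11]=0xCC cont=1 payload=0x4C=76: acc |= 76<<14 -> acc=1260738 shift=21
  byte[12]=0x06 cont=0 payload=0x06=6: acc |= 6<<21 -> acc=13843650 shift=28 [end]
Varint 4: bytes[9:13] = C2 F9 CC 06 -> value 13843650 (4 byte(s))
  byte[13]=0x79 cont=0 payload=0x79=121: acc |= 121<<0 -> acc=121 shift=7 [end]
Varint 5: bytes[13:14] = 79 -> value 121 (1 byte(s))
  byte[14]=0xCE cont=1 payload=0x4E=78: acc |= 78<<0 -> acc=78 shift=7
  byte[15]=0x23 cont=0 payload=0x23=35: acc |= 35<<7 -> acc=4558 shift=14 [end]
Varint 6: bytes[14:16] = CE 23 -> value 4558 (2 byte(s))
  byte[16]=0x6C cont=0 payload=0x6C=108: acc |= 108<<0 -> acc=108 shift=7 [end]
Varint 7: bytes[16:17] = 6C -> value 108 (1 byte(s))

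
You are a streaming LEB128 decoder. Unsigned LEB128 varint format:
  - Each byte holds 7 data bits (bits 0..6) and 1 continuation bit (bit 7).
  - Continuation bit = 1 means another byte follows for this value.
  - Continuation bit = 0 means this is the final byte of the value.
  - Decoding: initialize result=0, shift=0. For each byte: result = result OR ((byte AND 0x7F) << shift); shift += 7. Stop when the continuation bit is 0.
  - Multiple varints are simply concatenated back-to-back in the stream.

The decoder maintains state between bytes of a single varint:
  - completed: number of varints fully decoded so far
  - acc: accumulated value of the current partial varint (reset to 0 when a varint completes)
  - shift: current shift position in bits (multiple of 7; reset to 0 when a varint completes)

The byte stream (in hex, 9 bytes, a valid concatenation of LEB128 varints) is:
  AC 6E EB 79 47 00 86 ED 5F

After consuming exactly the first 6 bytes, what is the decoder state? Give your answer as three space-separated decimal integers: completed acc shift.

Answer: 4 0 0

Derivation:
byte[0]=0xAC cont=1 payload=0x2C: acc |= 44<<0 -> completed=0 acc=44 shift=7
byte[1]=0x6E cont=0 payload=0x6E: varint #1 complete (value=14124); reset -> completed=1 acc=0 shift=0
byte[2]=0xEB cont=1 payload=0x6B: acc |= 107<<0 -> completed=1 acc=107 shift=7
byte[3]=0x79 cont=0 payload=0x79: varint #2 complete (value=15595); reset -> completed=2 acc=0 shift=0
byte[4]=0x47 cont=0 payload=0x47: varint #3 complete (value=71); reset -> completed=3 acc=0 shift=0
byte[5]=0x00 cont=0 payload=0x00: varint #4 complete (value=0); reset -> completed=4 acc=0 shift=0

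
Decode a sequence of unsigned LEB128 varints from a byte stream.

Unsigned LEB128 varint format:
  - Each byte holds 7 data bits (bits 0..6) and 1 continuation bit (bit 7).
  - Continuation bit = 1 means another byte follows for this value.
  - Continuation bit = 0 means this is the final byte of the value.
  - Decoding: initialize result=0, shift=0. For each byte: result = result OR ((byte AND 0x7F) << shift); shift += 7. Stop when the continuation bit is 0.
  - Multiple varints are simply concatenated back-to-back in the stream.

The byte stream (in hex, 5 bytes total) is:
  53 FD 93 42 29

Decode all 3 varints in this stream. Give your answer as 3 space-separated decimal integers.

  byte[0]=0x53 cont=0 payload=0x53=83: acc |= 83<<0 -> acc=83 shift=7 [end]
Varint 1: bytes[0:1] = 53 -> value 83 (1 byte(s))
  byte[1]=0xFD cont=1 payload=0x7D=125: acc |= 125<<0 -> acc=125 shift=7
  byte[2]=0x93 cont=1 payload=0x13=19: acc |= 19<<7 -> acc=2557 shift=14
  byte[3]=0x42 cont=0 payload=0x42=66: acc |= 66<<14 -> acc=1083901 shift=21 [end]
Varint 2: bytes[1:4] = FD 93 42 -> value 1083901 (3 byte(s))
  byte[4]=0x29 cont=0 payload=0x29=41: acc |= 41<<0 -> acc=41 shift=7 [end]
Varint 3: bytes[4:5] = 29 -> value 41 (1 byte(s))

Answer: 83 1083901 41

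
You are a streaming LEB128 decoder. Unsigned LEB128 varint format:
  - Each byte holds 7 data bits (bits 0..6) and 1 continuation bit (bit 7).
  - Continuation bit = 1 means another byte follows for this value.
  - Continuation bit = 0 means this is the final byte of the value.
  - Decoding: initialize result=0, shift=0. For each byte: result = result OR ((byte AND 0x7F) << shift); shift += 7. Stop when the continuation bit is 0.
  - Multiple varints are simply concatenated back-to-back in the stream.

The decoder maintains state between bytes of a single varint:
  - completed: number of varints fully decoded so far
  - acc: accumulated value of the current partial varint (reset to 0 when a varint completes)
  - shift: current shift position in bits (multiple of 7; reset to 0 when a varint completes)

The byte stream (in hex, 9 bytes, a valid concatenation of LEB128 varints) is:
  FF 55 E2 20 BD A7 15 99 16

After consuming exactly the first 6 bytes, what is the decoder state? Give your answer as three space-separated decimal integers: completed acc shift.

Answer: 2 5053 14

Derivation:
byte[0]=0xFF cont=1 payload=0x7F: acc |= 127<<0 -> completed=0 acc=127 shift=7
byte[1]=0x55 cont=0 payload=0x55: varint #1 complete (value=11007); reset -> completed=1 acc=0 shift=0
byte[2]=0xE2 cont=1 payload=0x62: acc |= 98<<0 -> completed=1 acc=98 shift=7
byte[3]=0x20 cont=0 payload=0x20: varint #2 complete (value=4194); reset -> completed=2 acc=0 shift=0
byte[4]=0xBD cont=1 payload=0x3D: acc |= 61<<0 -> completed=2 acc=61 shift=7
byte[5]=0xA7 cont=1 payload=0x27: acc |= 39<<7 -> completed=2 acc=5053 shift=14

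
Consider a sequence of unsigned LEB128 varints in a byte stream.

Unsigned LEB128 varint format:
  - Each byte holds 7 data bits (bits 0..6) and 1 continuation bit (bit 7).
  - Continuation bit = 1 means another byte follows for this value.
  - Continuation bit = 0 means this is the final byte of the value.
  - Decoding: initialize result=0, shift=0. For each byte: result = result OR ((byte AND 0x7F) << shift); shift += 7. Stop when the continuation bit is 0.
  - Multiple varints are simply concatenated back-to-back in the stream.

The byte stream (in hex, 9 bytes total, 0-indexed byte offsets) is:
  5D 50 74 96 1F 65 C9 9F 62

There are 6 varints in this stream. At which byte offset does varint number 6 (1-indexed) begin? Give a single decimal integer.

  byte[0]=0x5D cont=0 payload=0x5D=93: acc |= 93<<0 -> acc=93 shift=7 [end]
Varint 1: bytes[0:1] = 5D -> value 93 (1 byte(s))
  byte[1]=0x50 cont=0 payload=0x50=80: acc |= 80<<0 -> acc=80 shift=7 [end]
Varint 2: bytes[1:2] = 50 -> value 80 (1 byte(s))
  byte[2]=0x74 cont=0 payload=0x74=116: acc |= 116<<0 -> acc=116 shift=7 [end]
Varint 3: bytes[2:3] = 74 -> value 116 (1 byte(s))
  byte[3]=0x96 cont=1 payload=0x16=22: acc |= 22<<0 -> acc=22 shift=7
  byte[4]=0x1F cont=0 payload=0x1F=31: acc |= 31<<7 -> acc=3990 shift=14 [end]
Varint 4: bytes[3:5] = 96 1F -> value 3990 (2 byte(s))
  byte[5]=0x65 cont=0 payload=0x65=101: acc |= 101<<0 -> acc=101 shift=7 [end]
Varint 5: bytes[5:6] = 65 -> value 101 (1 byte(s))
  byte[6]=0xC9 cont=1 payload=0x49=73: acc |= 73<<0 -> acc=73 shift=7
  byte[7]=0x9F cont=1 payload=0x1F=31: acc |= 31<<7 -> acc=4041 shift=14
  byte[8]=0x62 cont=0 payload=0x62=98: acc |= 98<<14 -> acc=1609673 shift=21 [end]
Varint 6: bytes[6:9] = C9 9F 62 -> value 1609673 (3 byte(s))

Answer: 6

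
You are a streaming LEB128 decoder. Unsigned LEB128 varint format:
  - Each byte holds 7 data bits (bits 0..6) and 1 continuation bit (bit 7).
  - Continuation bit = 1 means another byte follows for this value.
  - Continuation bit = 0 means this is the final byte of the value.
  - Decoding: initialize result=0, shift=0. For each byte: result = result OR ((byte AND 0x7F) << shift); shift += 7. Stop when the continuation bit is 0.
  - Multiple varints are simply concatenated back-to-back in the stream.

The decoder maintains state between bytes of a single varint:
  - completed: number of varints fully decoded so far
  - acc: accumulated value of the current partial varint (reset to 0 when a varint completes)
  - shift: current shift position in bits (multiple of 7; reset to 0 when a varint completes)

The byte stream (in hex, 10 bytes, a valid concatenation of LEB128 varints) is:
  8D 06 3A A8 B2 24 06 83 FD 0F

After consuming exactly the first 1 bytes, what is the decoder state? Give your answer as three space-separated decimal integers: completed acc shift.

Answer: 0 13 7

Derivation:
byte[0]=0x8D cont=1 payload=0x0D: acc |= 13<<0 -> completed=0 acc=13 shift=7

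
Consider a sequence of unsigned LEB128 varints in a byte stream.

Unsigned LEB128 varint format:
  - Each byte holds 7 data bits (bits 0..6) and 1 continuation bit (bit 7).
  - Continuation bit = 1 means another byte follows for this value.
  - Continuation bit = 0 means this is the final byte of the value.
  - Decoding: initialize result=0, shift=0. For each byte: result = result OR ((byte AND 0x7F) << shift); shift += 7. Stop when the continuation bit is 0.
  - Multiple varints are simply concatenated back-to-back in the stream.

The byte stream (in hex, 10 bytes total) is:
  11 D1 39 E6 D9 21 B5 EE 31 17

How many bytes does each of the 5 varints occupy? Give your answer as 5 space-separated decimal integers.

Answer: 1 2 3 3 1

Derivation:
  byte[0]=0x11 cont=0 payload=0x11=17: acc |= 17<<0 -> acc=17 shift=7 [end]
Varint 1: bytes[0:1] = 11 -> value 17 (1 byte(s))
  byte[1]=0xD1 cont=1 payload=0x51=81: acc |= 81<<0 -> acc=81 shift=7
  byte[2]=0x39 cont=0 payload=0x39=57: acc |= 57<<7 -> acc=7377 shift=14 [end]
Varint 2: bytes[1:3] = D1 39 -> value 7377 (2 byte(s))
  byte[3]=0xE6 cont=1 payload=0x66=102: acc |= 102<<0 -> acc=102 shift=7
  byte[4]=0xD9 cont=1 payload=0x59=89: acc |= 89<<7 -> acc=11494 shift=14
  byte[5]=0x21 cont=0 payload=0x21=33: acc |= 33<<14 -> acc=552166 shift=21 [end]
Varint 3: bytes[3:6] = E6 D9 21 -> value 552166 (3 byte(s))
  byte[6]=0xB5 cont=1 payload=0x35=53: acc |= 53<<0 -> acc=53 shift=7
  byte[7]=0xEE cont=1 payload=0x6E=110: acc |= 110<<7 -> acc=14133 shift=14
  byte[8]=0x31 cont=0 payload=0x31=49: acc |= 49<<14 -> acc=816949 shift=21 [end]
Varint 4: bytes[6:9] = B5 EE 31 -> value 816949 (3 byte(s))
  byte[9]=0x17 cont=0 payload=0x17=23: acc |= 23<<0 -> acc=23 shift=7 [end]
Varint 5: bytes[9:10] = 17 -> value 23 (1 byte(s))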